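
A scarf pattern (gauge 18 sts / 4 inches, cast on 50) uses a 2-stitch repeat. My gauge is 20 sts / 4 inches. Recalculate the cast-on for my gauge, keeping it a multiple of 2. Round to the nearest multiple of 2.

50 × 20 / 18 = 55.56.
Nearest multiple of 2: 56.

56 stitches.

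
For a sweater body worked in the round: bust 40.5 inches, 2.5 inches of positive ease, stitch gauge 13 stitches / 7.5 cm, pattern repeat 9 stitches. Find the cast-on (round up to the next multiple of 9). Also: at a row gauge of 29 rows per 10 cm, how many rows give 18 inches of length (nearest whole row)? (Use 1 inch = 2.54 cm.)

Finished = 40.5 + 2.5 = 43 inches.
43 inches × 2.54 = 109.22 cm.
13/7.5 = 1.733 sts per cm; 109.22 × 1.733 = 189.31 sts.
Next multiple of 9 → 198.
18 inches = 45.72 cm; × 2.9 = 132.59 → 133 rows.

Cast on 198 stitches; work 133 rows.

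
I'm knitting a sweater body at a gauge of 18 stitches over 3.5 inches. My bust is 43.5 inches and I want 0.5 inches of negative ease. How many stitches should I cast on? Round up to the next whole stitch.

Finished = 43.5 − 0.5 = 43 in.
18 / 3.5 = 5.143 sts per inch.
43.00 × 5.143 = 221.14 sts.
→ 222 sts.

Cast on 222 stitches.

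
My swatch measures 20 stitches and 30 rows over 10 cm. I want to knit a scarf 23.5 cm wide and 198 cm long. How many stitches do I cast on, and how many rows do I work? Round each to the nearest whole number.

Stitch gauge = 20/10 = 2 sts/cm; 23.5 × 2 = 47.00 → 47 sts.
Row gauge = 30/10 = 3 rows/cm; 198 × 3 = 594.00 → 594 rows.

Cast on 47 stitches and work 594 rows.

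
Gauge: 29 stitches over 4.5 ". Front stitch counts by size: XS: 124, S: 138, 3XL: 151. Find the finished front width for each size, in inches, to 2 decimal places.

29/4.5 = 6.444 sts per in.
XS: 124 / 6.444 = 19.241 → 19.24 in.
S: 138 / 6.444 = 21.414 → 21.41 in.
3XL: 151 / 6.444 = 23.431 → 23.43 in.

XS 19.24 inches; S 21.41 inches; 3XL 23.43 inches.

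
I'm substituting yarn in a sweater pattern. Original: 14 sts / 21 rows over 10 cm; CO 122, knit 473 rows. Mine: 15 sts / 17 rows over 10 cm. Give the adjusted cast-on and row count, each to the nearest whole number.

Stitches: 122 × 15/14 = 130.71 → 131.
Rows: 473 × 17/21 = 382.90 → 383.

Cast on 131 stitches; work 383 rows.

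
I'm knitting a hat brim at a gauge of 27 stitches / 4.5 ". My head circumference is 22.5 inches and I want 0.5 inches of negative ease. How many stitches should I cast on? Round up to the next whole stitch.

Finished = 22.5 − 0.5 = 22 in.
27 / 4.5 = 6 sts per inch.
22.00 × 6 = 132.00 sts.

132 stitches.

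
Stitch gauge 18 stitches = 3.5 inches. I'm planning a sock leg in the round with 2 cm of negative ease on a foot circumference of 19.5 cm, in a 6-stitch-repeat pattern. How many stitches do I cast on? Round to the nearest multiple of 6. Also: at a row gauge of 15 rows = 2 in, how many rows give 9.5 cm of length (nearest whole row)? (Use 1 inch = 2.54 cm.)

Cast on 36 stitches; work 28 rows.

Finished = 19.5 − 2 = 17.5 cm.
17.5 cm × 1/2.54 = 6.89 inches.
18/3.5 = 5.143 sts per in; 6.89 × 5.143 = 35.43 sts.
Nearest multiple of 6 → 36.
9.5 cm = 3.74 inches; × 7.5 = 28.05 → 28 rows.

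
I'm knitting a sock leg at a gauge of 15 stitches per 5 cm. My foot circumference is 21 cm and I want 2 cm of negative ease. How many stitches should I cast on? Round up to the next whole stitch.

Finished = 21 − 2 = 19 cm.
15 / 5 = 3 sts per cm.
19.00 × 3 = 57.00 sts.

CO 57 sts.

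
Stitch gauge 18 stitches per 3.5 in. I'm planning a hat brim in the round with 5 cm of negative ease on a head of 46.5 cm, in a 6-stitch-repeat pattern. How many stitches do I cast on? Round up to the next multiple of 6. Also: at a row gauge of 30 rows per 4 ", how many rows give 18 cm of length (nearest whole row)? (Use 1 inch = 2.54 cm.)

Finished = 46.5 − 5 = 41.5 cm.
41.5 cm × 1/2.54 = 16.34 inches.
18/3.5 = 5.143 sts per in; 16.34 × 5.143 = 84.03 sts.
Next multiple of 6 → 90.
18 cm = 7.09 inches; × 7.5 = 53.15 → 53 rows.

Cast on 90 stitches; work 53 rows.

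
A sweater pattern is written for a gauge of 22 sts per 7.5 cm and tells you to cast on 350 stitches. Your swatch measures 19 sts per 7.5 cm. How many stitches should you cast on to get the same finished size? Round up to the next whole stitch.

Scale factor = 19 / 22 = 0.864.
350 × 19 / 22 = 302.27 sts.
→ 303 sts.

CO 303 sts.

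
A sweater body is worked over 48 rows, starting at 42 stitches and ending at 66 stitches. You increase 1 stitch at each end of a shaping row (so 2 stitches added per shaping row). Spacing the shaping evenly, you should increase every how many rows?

Increase every 4th row.

Stitches to add: |66 − 42| = 24.
Shaping rows needed: 24 / 2 = 12.
48 rows / 12 = every 4 rows.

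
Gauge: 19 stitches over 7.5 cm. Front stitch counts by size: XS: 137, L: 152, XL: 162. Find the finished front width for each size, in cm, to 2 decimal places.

XS 54.08 cm; L 60.00 cm; XL 63.95 cm.

19/7.5 = 2.533 sts per cm.
XS: 137 / 2.533 = 54.079 → 54.08 cm.
L: 152 / 2.533 = 60.000 → 60.00 cm.
XL: 162 / 2.533 = 63.947 → 63.95 cm.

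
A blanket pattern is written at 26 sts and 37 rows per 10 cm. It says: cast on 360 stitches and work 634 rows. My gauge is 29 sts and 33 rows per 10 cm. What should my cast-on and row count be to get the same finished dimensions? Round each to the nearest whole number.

Stitches: 360 × 29/26 = 401.54 → 402.
Rows: 634 × 33/37 = 565.46 → 565.

Cast on 402 stitches; work 565 rows.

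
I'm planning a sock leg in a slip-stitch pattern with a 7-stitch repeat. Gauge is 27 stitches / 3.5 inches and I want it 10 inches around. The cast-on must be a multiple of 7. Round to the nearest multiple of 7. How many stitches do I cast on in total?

Cast on 77 stitches.

27 / 3.5 = 7.714 sts per inch.
10 × 7.714 = 77.14 sts.
Nearest multiple of 7: 77.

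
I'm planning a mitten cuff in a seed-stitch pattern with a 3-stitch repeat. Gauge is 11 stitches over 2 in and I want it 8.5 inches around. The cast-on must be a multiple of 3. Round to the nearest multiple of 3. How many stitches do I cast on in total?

11 / 2 = 5.5 sts per inch.
8.5 × 5.5 = 46.75 sts.
Nearest multiple of 3: 48.

CO 48 sts.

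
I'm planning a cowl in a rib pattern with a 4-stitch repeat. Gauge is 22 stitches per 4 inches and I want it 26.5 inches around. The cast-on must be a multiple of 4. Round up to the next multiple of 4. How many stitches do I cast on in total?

22 / 4 = 5.5 sts per inch.
26.5 × 5.5 = 145.75 sts.
Next multiple of 4: 148.

148 stitches.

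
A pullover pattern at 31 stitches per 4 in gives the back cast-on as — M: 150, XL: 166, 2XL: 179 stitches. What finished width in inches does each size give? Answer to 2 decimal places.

31/4 = 7.75 sts per in.
M: 150 / 7.75 = 19.355 → 19.35 in.
XL: 166 / 7.75 = 21.419 → 21.42 in.
2XL: 179 / 7.75 = 23.097 → 23.10 in.

M 19.35 inches; XL 21.42 inches; 2XL 23.10 inches.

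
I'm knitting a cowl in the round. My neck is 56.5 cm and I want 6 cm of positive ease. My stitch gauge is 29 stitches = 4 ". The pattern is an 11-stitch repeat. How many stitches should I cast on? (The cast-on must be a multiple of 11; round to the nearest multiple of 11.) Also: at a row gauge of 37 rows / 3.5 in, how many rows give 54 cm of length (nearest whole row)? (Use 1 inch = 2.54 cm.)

Cast on 176 stitches; work 225 rows.

Finished = 56.5 + 6 = 62.5 cm.
62.5 cm × 1/2.54 = 24.61 inches.
29/4 = 7.25 sts per in; 24.61 × 7.25 = 178.40 sts.
Nearest multiple of 11 → 176.
54 cm = 21.26 inches; × 10.571 = 224.75 → 225 rows.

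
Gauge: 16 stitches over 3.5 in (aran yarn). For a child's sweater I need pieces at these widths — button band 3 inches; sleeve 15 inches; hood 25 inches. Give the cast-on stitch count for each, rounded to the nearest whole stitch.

button band 14; sleeve 69; hood 114.

Rate = 16/3.5 = 4.571 sts per in.
button band: 3 × 4.571 = 13.71 → 14.
sleeve: 15 × 4.571 = 68.57 → 69.
hood: 25 × 4.571 = 114.29 → 114.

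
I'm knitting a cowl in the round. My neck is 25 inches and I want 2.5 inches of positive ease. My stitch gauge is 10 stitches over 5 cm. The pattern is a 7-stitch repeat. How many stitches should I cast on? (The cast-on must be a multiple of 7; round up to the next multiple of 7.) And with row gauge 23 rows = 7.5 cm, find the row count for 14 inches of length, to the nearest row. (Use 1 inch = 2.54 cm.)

Cast on 140 stitches; work 109 rows.

Finished = 25 + 2.5 = 27.5 inches.
27.5 inches × 2.54 = 69.85 cm.
10/5 = 2 sts per cm; 69.85 × 2 = 139.70 sts.
Next multiple of 7 → 140.
14 inches = 35.56 cm; × 3.067 = 109.05 → 109 rows.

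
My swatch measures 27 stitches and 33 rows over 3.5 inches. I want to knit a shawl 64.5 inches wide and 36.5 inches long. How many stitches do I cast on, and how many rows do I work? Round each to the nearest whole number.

Stitch gauge = 27/3.5 = 7.714 sts/in; 64.5 × 7.714 = 497.57 → 498 sts.
Row gauge = 33/3.5 = 9.429 rows/in; 36.5 × 9.429 = 344.14 → 344 rows.

Cast on 498 stitches and work 344 rows.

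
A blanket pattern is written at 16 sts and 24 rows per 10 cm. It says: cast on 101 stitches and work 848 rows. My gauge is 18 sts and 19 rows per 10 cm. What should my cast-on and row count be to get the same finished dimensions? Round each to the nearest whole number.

Stitches: 101 × 18/16 = 113.62 → 114.
Rows: 848 × 19/24 = 671.33 → 671.

Cast on 114 stitches; work 671 rows.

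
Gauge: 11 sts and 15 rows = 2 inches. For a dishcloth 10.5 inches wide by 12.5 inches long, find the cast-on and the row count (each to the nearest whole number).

Stitch gauge = 11/2 = 5.5 sts/in; 10.5 × 5.5 = 57.75 → 58 sts.
Row gauge = 15/2 = 7.5 rows/in; 12.5 × 7.5 = 93.75 → 94 rows.

Cast on 58 stitches and work 94 rows.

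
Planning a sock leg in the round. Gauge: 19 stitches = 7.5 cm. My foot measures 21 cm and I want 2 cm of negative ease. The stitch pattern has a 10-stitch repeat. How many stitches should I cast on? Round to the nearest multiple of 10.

50 stitches.

Finished = 21 − 2 = 19 cm.
19 / 7.5 = 2.533 sts/cm.
19 × 2.533 = 48.13 sts.
Nearest multiple of 10: 50.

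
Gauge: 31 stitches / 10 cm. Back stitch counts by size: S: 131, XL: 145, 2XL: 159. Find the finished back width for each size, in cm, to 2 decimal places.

S 42.26 cm; XL 46.77 cm; 2XL 51.29 cm.

31/10 = 3.1 sts per cm.
S: 131 / 3.1 = 42.258 → 42.26 cm.
XL: 145 / 3.1 = 46.774 → 46.77 cm.
2XL: 159 / 3.1 = 51.290 → 51.29 cm.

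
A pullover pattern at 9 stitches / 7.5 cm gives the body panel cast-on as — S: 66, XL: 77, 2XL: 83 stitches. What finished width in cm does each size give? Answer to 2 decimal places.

9/7.5 = 1.2 sts per cm.
S: 66 / 1.2 = 55.000 → 55.00 cm.
XL: 77 / 1.2 = 64.167 → 64.17 cm.
2XL: 83 / 1.2 = 69.167 → 69.17 cm.

S 55.00 cm; XL 64.17 cm; 2XL 69.17 cm.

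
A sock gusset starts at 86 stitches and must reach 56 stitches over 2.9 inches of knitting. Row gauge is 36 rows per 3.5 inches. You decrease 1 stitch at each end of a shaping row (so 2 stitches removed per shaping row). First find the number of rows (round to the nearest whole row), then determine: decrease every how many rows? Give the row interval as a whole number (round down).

Decrease every 2nd row.

Rows = 2.9 × 10.286 = 29.8 → 30 rows.
Stitches to remove: 30 → 15 shaping rows (at 2 st each).
30 / 15 = 2.00 → every 2 rows.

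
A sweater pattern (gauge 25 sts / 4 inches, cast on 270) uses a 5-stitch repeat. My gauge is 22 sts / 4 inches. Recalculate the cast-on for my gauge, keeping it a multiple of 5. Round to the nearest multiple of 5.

240 stitches.

270 × 22 / 25 = 237.60.
Nearest multiple of 5: 240.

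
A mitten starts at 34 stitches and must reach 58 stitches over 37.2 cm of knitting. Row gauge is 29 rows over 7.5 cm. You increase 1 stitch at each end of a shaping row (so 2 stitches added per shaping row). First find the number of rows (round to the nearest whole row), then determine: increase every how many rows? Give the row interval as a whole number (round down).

Rows = 37.2 × 3.867 = 143.8 → 144 rows.
Stitches to add: 24 → 12 shaping rows (at 2 st each).
144 / 12 = 12.00 → every 12 rows.

Increase every 12th row.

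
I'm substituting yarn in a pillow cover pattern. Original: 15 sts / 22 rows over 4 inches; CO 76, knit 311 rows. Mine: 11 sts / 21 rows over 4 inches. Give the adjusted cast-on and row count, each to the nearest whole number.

Stitches: 76 × 11/15 = 55.73 → 56.
Rows: 311 × 21/22 = 296.86 → 297.

Cast on 56 stitches; work 297 rows.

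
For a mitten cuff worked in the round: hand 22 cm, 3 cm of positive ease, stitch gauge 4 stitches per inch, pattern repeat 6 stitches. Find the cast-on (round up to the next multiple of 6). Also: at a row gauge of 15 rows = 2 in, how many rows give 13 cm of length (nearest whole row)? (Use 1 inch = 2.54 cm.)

Finished = 22 + 3 = 25 cm.
25 cm × 1/2.54 = 9.84 inches.
4/1 = 4 sts per in; 9.84 × 4 = 39.37 sts.
Next multiple of 6 → 42.
13 cm = 5.12 inches; × 7.5 = 38.39 → 38 rows.

Cast on 42 stitches; work 38 rows.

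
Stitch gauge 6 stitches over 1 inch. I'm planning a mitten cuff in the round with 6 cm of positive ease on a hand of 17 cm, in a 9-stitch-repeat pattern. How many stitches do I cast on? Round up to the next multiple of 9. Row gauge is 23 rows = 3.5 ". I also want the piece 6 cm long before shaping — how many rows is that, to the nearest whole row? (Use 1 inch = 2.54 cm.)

Cast on 63 stitches; work 16 rows.

Finished = 17 + 6 = 23 cm.
23 cm × 1/2.54 = 9.06 inches.
6/1 = 6 sts per in; 9.06 × 6 = 54.33 sts.
Next multiple of 9 → 63.
6 cm = 2.36 inches; × 6.571 = 15.52 → 16 rows.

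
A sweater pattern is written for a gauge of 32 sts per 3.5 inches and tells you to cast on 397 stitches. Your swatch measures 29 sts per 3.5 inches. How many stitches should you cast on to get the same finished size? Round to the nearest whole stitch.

Scale factor = 29 / 32 = 0.906.
397 × 29 / 32 = 359.78 sts.
→ 360 sts.

360 stitches.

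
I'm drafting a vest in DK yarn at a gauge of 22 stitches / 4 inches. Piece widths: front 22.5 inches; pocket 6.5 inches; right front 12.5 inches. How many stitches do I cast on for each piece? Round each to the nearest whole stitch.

Rate = 22/4 = 5.5 sts per in.
front: 22.5 × 5.5 = 123.75 → 124.
pocket: 6.5 × 5.5 = 35.75 → 36.
right front: 12.5 × 5.5 = 68.75 → 69.

front 124; pocket 36; right front 69.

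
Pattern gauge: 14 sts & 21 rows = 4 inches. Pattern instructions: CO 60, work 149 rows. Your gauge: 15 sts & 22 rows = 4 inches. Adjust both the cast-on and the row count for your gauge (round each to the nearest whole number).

Cast on 64 stitches; work 156 rows.

Stitches: 60 × 15/14 = 64.29 → 64.
Rows: 149 × 22/21 = 156.10 → 156.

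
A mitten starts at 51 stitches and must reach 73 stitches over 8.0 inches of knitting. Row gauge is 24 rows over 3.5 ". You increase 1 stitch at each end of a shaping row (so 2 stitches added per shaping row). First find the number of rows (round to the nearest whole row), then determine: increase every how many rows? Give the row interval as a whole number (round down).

Rows = 8.0 × 6.857 = 54.9 → 55 rows.
Stitches to add: 22 → 11 shaping rows (at 2 st each).
55 / 11 = 5.00 → every 5 rows.

Increase every 5th row.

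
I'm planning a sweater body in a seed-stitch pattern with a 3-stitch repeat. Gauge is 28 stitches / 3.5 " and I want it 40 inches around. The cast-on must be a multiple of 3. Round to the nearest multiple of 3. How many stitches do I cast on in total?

321 stitches.

28 / 3.5 = 8 sts per inch.
40 × 8 = 320.00 sts.
Nearest multiple of 3: 321.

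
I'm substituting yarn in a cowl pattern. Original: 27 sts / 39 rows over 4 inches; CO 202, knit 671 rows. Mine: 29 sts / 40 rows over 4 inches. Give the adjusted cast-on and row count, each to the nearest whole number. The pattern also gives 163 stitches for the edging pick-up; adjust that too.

Cast on 217 stitches; work 688 rows; edging pick-up 175 stitches.

Stitches: 202 × 29/27 = 216.96 → 217.
Rows: 671 × 40/39 = 688.21 → 688.
edging pick-up: 163 × 29/27 = 175.07 → 175.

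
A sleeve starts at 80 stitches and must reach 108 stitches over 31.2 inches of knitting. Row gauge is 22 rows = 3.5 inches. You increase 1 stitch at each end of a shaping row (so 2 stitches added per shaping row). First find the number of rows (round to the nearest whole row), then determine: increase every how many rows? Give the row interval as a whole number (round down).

Rows = 31.2 × 6.286 = 196.1 → 196 rows.
Stitches to add: 28 → 14 shaping rows (at 2 st each).
196 / 14 = 14.00 → every 14 rows.

Increase every 14th row.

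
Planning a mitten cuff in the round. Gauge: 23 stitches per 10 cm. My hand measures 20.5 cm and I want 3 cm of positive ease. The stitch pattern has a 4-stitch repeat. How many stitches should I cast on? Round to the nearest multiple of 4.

Cast on 56 stitches.

Finished = 20.5 + 3 = 23.5 cm.
23 / 10 = 2.3 sts/cm.
23.5 × 2.3 = 54.05 sts.
Nearest multiple of 4: 56.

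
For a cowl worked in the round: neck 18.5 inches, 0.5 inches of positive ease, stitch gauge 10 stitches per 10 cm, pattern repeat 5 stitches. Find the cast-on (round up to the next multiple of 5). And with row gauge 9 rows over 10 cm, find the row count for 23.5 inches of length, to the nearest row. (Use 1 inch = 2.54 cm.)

Cast on 50 stitches; work 54 rows.

Finished = 18.5 + 0.5 = 19 inches.
19 inches × 2.54 = 48.26 cm.
10/10 = 1 sts per cm; 48.26 × 1 = 48.26 sts.
Next multiple of 5 → 50.
23.5 inches = 59.69 cm; × 0.9 = 53.72 → 54 rows.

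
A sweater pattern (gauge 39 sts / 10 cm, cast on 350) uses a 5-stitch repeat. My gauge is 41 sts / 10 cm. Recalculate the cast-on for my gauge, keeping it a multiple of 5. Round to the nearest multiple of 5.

350 × 41 / 39 = 367.95.
Nearest multiple of 5: 370.

Cast on 370 stitches.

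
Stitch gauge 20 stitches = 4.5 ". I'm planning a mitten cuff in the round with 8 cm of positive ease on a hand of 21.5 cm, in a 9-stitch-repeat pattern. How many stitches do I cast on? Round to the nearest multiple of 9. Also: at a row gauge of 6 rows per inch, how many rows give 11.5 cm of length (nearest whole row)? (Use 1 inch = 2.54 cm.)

Finished = 21.5 + 8 = 29.5 cm.
29.5 cm × 1/2.54 = 11.61 inches.
20/4.5 = 4.444 sts per in; 11.61 × 4.444 = 51.62 sts.
Nearest multiple of 9 → 54.
11.5 cm = 4.53 inches; × 6 = 27.17 → 27 rows.

Cast on 54 stitches; work 27 rows.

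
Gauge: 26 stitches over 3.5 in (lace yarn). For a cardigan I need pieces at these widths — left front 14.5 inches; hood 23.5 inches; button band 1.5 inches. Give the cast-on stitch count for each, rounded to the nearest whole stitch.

left front 108; hood 175; button band 11.

Rate = 26/3.5 = 7.429 sts per in.
left front: 14.5 × 7.429 = 107.71 → 108.
hood: 23.5 × 7.429 = 174.57 → 175.
button band: 1.5 × 7.429 = 11.14 → 11.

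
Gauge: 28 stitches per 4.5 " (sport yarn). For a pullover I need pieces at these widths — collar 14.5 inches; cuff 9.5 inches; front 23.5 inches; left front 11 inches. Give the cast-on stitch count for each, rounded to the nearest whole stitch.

collar 90; cuff 59; front 146; left front 68.

Rate = 28/4.5 = 6.222 sts per in.
collar: 14.5 × 6.222 = 90.22 → 90.
cuff: 9.5 × 6.222 = 59.11 → 59.
front: 23.5 × 6.222 = 146.22 → 146.
left front: 11 × 6.222 = 68.44 → 68.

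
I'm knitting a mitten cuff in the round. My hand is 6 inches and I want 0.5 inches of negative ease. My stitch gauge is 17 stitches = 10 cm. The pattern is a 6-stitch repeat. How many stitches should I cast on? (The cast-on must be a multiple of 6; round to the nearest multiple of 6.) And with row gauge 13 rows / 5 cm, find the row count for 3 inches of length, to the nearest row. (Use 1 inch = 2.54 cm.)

Cast on 24 stitches; work 20 rows.

Finished = 6 − 0.5 = 5.5 inches.
5.5 inches × 2.54 = 13.97 cm.
17/10 = 1.7 sts per cm; 13.97 × 1.7 = 23.75 sts.
Nearest multiple of 6 → 24.
3 inches = 7.62 cm; × 2.6 = 19.81 → 20 rows.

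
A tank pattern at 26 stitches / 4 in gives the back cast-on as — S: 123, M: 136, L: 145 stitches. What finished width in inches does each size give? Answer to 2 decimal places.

26/4 = 6.5 sts per in.
S: 123 / 6.5 = 18.923 → 18.92 in.
M: 136 / 6.5 = 20.923 → 20.92 in.
L: 145 / 6.5 = 22.308 → 22.31 in.

S 18.92 inches; M 20.92 inches; L 22.31 inches.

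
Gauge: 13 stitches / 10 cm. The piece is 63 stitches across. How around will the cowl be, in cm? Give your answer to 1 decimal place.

13 stitches / 10 cm = 1.3 stitches per cm.
63 / 1.3 = 48.46 cm.

48.5 cm.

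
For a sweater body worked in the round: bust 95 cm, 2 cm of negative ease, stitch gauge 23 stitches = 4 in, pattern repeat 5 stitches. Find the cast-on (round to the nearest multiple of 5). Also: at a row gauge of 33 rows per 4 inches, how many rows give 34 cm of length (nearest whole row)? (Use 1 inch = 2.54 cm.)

Finished = 95 − 2 = 93 cm.
93 cm × 1/2.54 = 36.61 inches.
23/4 = 5.75 sts per in; 36.61 × 5.75 = 210.53 sts.
Nearest multiple of 5 → 210.
34 cm = 13.39 inches; × 8.25 = 110.43 → 110 rows.

Cast on 210 stitches; work 110 rows.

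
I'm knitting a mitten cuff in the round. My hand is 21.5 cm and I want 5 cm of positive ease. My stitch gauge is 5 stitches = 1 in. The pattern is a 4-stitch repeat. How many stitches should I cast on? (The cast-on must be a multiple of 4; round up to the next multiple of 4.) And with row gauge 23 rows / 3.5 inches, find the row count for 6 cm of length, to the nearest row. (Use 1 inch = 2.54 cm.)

Cast on 56 stitches; work 16 rows.

Finished = 21.5 + 5 = 26.5 cm.
26.5 cm × 1/2.54 = 10.43 inches.
5/1 = 5 sts per in; 10.43 × 5 = 52.17 sts.
Next multiple of 4 → 56.
6 cm = 2.36 inches; × 6.571 = 15.52 → 16 rows.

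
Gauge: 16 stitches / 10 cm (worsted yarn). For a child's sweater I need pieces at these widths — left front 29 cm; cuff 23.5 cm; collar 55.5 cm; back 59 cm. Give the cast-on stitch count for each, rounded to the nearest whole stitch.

left front 46; cuff 38; collar 89; back 94.

Rate = 16/10 = 1.6 sts per cm.
left front: 29 × 1.6 = 46.40 → 46.
cuff: 23.5 × 1.6 = 37.60 → 38.
collar: 55.5 × 1.6 = 88.80 → 89.
back: 59 × 1.6 = 94.40 → 94.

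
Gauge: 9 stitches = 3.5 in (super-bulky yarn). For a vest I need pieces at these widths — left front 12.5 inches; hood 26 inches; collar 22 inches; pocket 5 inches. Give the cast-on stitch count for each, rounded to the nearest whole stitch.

Rate = 9/3.5 = 2.571 sts per in.
left front: 12.5 × 2.571 = 32.14 → 32.
hood: 26 × 2.571 = 66.86 → 67.
collar: 22 × 2.571 = 56.57 → 57.
pocket: 5 × 2.571 = 12.86 → 13.

left front 32; hood 67; collar 57; pocket 13.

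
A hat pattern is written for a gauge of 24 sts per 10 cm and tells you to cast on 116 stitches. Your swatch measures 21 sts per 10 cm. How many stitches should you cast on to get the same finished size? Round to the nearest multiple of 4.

CO 100 sts.

Scale factor = 21 / 24 = 0.875.
116 × 21 / 24 = 101.50 sts.
→ 100 sts.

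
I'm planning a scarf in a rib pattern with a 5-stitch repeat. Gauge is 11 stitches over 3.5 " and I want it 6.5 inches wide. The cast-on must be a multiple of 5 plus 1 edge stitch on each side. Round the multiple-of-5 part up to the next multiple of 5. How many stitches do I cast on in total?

22 stitches.

11 / 3.5 = 3.143 sts per inch.
6.5 × 3.143 = 20.43 sts.
Less 2 edge sts → 18.43 for the repeat.
Next multiple of 5: 20.
Add back 2 edge sts → 22.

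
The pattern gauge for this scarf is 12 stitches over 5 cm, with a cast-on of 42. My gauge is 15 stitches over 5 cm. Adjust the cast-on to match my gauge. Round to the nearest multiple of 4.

CO 52 sts.

Scale factor = 15 / 12 = 1.250.
42 × 15 / 12 = 52.50 sts.
→ 52 sts.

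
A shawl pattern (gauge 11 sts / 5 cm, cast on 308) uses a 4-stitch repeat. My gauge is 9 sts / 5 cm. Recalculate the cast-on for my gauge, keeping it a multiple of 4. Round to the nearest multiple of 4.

308 × 9 / 11 = 252.00.
Nearest multiple of 4: 252.

CO 252 sts.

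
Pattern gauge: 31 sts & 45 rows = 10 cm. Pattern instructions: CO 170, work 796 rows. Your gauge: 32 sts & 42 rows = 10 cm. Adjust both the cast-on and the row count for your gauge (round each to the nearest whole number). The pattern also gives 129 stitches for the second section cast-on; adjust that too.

Stitches: 170 × 32/31 = 175.48 → 175.
Rows: 796 × 42/45 = 742.93 → 743.
second section cast-on: 129 × 32/31 = 133.16 → 133.

Cast on 175 stitches; work 743 rows; second section cast-on 133 stitches.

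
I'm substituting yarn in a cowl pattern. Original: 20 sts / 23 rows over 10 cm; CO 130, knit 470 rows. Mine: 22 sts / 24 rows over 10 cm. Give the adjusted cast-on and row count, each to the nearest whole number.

Stitches: 130 × 22/20 = 143.00 → 143.
Rows: 470 × 24/23 = 490.43 → 490.

Cast on 143 stitches; work 490 rows.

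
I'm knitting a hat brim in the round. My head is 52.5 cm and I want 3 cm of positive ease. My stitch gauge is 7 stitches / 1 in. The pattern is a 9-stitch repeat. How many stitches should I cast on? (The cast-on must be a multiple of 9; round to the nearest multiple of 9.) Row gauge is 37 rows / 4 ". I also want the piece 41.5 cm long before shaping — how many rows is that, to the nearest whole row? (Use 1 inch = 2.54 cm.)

Cast on 153 stitches; work 151 rows.

Finished = 52.5 + 3 = 55.5 cm.
55.5 cm × 1/2.54 = 21.85 inches.
7/1 = 7 sts per in; 21.85 × 7 = 152.95 sts.
Nearest multiple of 9 → 153.
41.5 cm = 16.34 inches; × 9.25 = 151.13 → 151 rows.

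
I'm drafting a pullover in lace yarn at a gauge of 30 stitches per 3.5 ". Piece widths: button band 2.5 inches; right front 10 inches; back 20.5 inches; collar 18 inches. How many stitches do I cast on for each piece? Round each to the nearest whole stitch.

button band 21; right front 86; back 176; collar 154.

Rate = 30/3.5 = 8.571 sts per in.
button band: 2.5 × 8.571 = 21.43 → 21.
right front: 10 × 8.571 = 85.71 → 86.
back: 20.5 × 8.571 = 175.71 → 176.
collar: 18 × 8.571 = 154.29 → 154.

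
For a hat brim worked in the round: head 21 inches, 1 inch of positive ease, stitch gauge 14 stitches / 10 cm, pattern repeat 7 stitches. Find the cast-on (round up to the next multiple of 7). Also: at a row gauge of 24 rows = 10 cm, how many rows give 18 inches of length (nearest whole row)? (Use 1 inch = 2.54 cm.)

Cast on 84 stitches; work 110 rows.

Finished = 21 + 1 = 22 inches.
22 inches × 2.54 = 55.88 cm.
14/10 = 1.4 sts per cm; 55.88 × 1.4 = 78.23 sts.
Next multiple of 7 → 84.
18 inches = 45.72 cm; × 2.4 = 109.73 → 110 rows.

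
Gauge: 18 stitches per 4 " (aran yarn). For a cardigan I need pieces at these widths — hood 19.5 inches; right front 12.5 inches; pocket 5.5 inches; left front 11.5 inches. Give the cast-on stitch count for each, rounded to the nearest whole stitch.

hood 88; right front 56; pocket 25; left front 52.

Rate = 18/4 = 4.5 sts per in.
hood: 19.5 × 4.5 = 87.75 → 88.
right front: 12.5 × 4.5 = 56.25 → 56.
pocket: 5.5 × 4.5 = 24.75 → 25.
left front: 11.5 × 4.5 = 51.75 → 52.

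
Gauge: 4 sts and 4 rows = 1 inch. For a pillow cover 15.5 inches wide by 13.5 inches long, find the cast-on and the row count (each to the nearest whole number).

Stitch gauge = 4/1 = 4 sts/in; 15.5 × 4 = 62.00 → 62 sts.
Row gauge = 4/1 = 4 rows/in; 13.5 × 4 = 54.00 → 54 rows.

Cast on 62 stitches and work 54 rows.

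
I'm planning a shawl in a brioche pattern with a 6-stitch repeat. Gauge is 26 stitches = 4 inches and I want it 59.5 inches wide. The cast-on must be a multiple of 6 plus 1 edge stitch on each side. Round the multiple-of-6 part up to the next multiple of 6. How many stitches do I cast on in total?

392 stitches.

26 / 4 = 6.5 sts per inch.
59.5 × 6.5 = 386.75 sts.
Less 2 edge sts → 384.75 for the repeat.
Next multiple of 6: 390.
Add back 2 edge sts → 392.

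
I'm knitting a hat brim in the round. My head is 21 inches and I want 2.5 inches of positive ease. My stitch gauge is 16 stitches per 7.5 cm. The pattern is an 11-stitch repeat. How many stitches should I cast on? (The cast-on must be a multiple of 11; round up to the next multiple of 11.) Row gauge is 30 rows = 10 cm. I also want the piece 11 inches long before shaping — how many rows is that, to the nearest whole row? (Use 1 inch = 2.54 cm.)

Finished = 21 + 2.5 = 23.5 inches.
23.5 inches × 2.54 = 59.69 cm.
16/7.5 = 2.133 sts per cm; 59.69 × 2.133 = 127.34 sts.
Next multiple of 11 → 132.
11 inches = 27.94 cm; × 3 = 83.82 → 84 rows.

Cast on 132 stitches; work 84 rows.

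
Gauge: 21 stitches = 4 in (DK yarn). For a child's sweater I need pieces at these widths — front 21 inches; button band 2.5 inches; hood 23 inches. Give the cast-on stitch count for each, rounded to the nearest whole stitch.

front 110; button band 13; hood 121.

Rate = 21/4 = 5.25 sts per in.
front: 21 × 5.25 = 110.25 → 110.
button band: 2.5 × 5.25 = 13.12 → 13.
hood: 23 × 5.25 = 120.75 → 121.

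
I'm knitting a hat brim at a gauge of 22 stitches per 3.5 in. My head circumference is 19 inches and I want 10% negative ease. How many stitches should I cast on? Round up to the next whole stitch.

CO 108 sts.

Finished = 19 × 0.90 = 17.10 in.
22 / 3.5 = 6.286 sts per inch.
17.10 × 6.286 = 107.49 sts.
→ 108 sts.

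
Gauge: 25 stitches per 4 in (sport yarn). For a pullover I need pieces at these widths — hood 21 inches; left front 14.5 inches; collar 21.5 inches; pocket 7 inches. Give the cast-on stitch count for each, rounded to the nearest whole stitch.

Rate = 25/4 = 6.25 sts per in.
hood: 21 × 6.25 = 131.25 → 131.
left front: 14.5 × 6.25 = 90.62 → 91.
collar: 21.5 × 6.25 = 134.38 → 134.
pocket: 7 × 6.25 = 43.75 → 44.

hood 131; left front 91; collar 134; pocket 44.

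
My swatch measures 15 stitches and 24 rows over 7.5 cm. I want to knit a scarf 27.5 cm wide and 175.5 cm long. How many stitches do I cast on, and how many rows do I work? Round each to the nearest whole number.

Stitch gauge = 15/7.5 = 2 sts/cm; 27.5 × 2 = 55.00 → 55 sts.
Row gauge = 24/7.5 = 3.2 rows/cm; 175.5 × 3.2 = 561.60 → 562 rows.

Cast on 55 stitches and work 562 rows.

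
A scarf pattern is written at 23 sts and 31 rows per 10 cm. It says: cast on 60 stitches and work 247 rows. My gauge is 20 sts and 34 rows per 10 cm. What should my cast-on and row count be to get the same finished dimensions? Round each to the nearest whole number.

Stitches: 60 × 20/23 = 52.17 → 52.
Rows: 247 × 34/31 = 270.90 → 271.

Cast on 52 stitches; work 271 rows.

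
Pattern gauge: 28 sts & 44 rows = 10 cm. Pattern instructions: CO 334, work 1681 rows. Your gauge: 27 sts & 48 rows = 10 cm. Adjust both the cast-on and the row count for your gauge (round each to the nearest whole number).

Cast on 322 stitches; work 1834 rows.

Stitches: 334 × 27/28 = 322.07 → 322.
Rows: 1681 × 48/44 = 1833.82 → 1834.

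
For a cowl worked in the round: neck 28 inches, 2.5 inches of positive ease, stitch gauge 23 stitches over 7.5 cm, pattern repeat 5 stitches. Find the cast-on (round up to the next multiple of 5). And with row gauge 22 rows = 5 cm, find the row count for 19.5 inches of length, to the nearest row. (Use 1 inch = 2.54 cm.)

Cast on 240 stitches; work 218 rows.

Finished = 28 + 2.5 = 30.5 inches.
30.5 inches × 2.54 = 77.47 cm.
23/7.5 = 3.067 sts per cm; 77.47 × 3.067 = 237.57 sts.
Next multiple of 5 → 240.
19.5 inches = 49.53 cm; × 4.4 = 217.93 → 218 rows.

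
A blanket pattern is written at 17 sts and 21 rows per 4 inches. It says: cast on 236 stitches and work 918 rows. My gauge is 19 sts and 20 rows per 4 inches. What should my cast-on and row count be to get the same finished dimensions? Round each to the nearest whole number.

Cast on 264 stitches; work 874 rows.

Stitches: 236 × 19/17 = 263.76 → 264.
Rows: 918 × 20/21 = 874.29 → 874.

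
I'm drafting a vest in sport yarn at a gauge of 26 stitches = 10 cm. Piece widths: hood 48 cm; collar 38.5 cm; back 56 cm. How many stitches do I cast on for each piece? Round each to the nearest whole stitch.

hood 125; collar 100; back 146.

Rate = 26/10 = 2.6 sts per cm.
hood: 48 × 2.6 = 124.80 → 125.
collar: 38.5 × 2.6 = 100.10 → 100.
back: 56 × 2.6 = 145.60 → 146.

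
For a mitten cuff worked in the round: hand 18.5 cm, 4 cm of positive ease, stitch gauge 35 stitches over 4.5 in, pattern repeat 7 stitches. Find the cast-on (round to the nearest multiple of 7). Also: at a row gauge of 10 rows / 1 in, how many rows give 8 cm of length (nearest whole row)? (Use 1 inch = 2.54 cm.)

Cast on 70 stitches; work 31 rows.

Finished = 18.5 + 4 = 22.5 cm.
22.5 cm × 1/2.54 = 8.86 inches.
35/4.5 = 7.778 sts per in; 8.86 × 7.778 = 68.90 sts.
Nearest multiple of 7 → 70.
8 cm = 3.15 inches; × 10 = 31.50 → 31 rows.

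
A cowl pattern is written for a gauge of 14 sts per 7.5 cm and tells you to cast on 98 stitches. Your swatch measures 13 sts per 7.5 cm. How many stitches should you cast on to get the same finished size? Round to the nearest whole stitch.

91 stitches.

Scale factor = 13 / 14 = 0.929.
98 × 13 / 14 = 91.00 sts.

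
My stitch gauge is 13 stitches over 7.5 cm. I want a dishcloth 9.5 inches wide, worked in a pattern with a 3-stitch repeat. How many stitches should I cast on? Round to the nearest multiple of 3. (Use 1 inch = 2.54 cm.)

9.5 in = 9.5 × 2.54 = 24.13 cm.
13 / 7.5 = 1.733 sts/cm.
24.13 × 1.733 = 41.83 sts.
→ 42.

CO 42 sts.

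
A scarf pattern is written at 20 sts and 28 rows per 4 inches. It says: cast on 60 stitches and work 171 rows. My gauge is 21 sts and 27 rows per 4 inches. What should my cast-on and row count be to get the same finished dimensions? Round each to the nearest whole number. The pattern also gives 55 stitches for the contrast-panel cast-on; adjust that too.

Cast on 63 stitches; work 165 rows; contrast-panel cast-on 58 stitches.

Stitches: 60 × 21/20 = 63.00 → 63.
Rows: 171 × 27/28 = 164.89 → 165.
contrast-panel cast-on: 55 × 21/20 = 57.75 → 58.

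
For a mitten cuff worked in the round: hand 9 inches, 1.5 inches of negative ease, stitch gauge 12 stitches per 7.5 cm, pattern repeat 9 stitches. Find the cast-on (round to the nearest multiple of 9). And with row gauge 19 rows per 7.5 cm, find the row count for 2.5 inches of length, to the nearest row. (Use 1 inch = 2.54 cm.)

Cast on 27 stitches; work 16 rows.

Finished = 9 − 1.5 = 7.5 inches.
7.5 inches × 2.54 = 19.05 cm.
12/7.5 = 1.6 sts per cm; 19.05 × 1.6 = 30.48 sts.
Nearest multiple of 9 → 27.
2.5 inches = 6.35 cm; × 2.533 = 16.09 → 16 rows.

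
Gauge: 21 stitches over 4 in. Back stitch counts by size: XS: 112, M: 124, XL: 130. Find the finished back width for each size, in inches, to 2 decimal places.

21/4 = 5.25 sts per in.
XS: 112 / 5.25 = 21.333 → 21.33 in.
M: 124 / 5.25 = 23.619 → 23.62 in.
XL: 130 / 5.25 = 24.762 → 24.76 in.

XS 21.33 inches; M 23.62 inches; XL 24.76 inches.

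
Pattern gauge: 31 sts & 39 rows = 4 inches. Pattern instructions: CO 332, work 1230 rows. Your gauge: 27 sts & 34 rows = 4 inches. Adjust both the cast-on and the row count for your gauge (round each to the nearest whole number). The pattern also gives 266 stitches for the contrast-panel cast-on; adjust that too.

Cast on 289 stitches; work 1072 rows; contrast-panel cast-on 232 stitches.

Stitches: 332 × 27/31 = 289.16 → 289.
Rows: 1230 × 34/39 = 1072.31 → 1072.
contrast-panel cast-on: 266 × 27/31 = 231.68 → 232.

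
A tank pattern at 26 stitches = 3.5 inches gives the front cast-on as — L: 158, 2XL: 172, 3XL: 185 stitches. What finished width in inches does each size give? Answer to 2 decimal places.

L 21.27 inches; 2XL 23.15 inches; 3XL 24.90 inches.

26/3.5 = 7.429 sts per in.
L: 158 / 7.429 = 21.269 → 21.27 in.
2XL: 172 / 7.429 = 23.154 → 23.15 in.
3XL: 185 / 7.429 = 24.904 → 24.90 in.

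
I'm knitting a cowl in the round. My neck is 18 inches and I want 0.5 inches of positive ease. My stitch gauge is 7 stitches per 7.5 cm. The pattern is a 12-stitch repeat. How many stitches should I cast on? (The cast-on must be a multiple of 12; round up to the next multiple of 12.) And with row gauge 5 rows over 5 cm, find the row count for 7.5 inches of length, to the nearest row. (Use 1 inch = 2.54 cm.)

Cast on 48 stitches; work 19 rows.

Finished = 18 + 0.5 = 18.5 inches.
18.5 inches × 2.54 = 46.99 cm.
7/7.5 = 0.933 sts per cm; 46.99 × 0.933 = 43.86 sts.
Next multiple of 12 → 48.
7.5 inches = 19.05 cm; × 1 = 19.05 → 19 rows.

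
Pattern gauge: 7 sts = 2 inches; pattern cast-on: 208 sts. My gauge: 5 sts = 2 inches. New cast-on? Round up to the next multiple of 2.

150 stitches.

Scale factor = 5 / 7 = 0.714.
208 × 5 / 7 = 148.57 sts.
→ 150 sts.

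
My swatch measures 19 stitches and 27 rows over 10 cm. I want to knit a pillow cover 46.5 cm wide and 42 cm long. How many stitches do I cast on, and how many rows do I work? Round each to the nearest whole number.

Stitch gauge = 19/10 = 1.9 sts/cm; 46.5 × 1.9 = 88.35 → 88 sts.
Row gauge = 27/10 = 2.7 rows/cm; 42 × 2.7 = 113.40 → 113 rows.

Cast on 88 stitches and work 113 rows.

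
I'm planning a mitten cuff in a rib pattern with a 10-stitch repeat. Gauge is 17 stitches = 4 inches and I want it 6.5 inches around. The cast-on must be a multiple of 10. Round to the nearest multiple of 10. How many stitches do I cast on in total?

CO 30 sts.

17 / 4 = 4.25 sts per inch.
6.5 × 4.25 = 27.62 sts.
Nearest multiple of 10: 30.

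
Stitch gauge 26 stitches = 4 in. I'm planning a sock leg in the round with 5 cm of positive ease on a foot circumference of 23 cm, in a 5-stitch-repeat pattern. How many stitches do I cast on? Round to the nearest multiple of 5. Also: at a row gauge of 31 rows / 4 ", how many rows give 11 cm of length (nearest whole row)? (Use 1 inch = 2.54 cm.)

Finished = 23 + 5 = 28 cm.
28 cm × 1/2.54 = 11.02 inches.
26/4 = 6.5 sts per in; 11.02 × 6.5 = 71.65 sts.
Nearest multiple of 5 → 70.
11 cm = 4.33 inches; × 7.75 = 33.56 → 34 rows.

Cast on 70 stitches; work 34 rows.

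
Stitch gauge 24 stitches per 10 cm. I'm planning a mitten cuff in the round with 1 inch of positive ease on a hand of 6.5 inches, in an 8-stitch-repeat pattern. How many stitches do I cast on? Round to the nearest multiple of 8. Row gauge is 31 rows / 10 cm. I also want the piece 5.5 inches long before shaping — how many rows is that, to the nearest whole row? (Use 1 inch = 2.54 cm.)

Cast on 48 stitches; work 43 rows.

Finished = 6.5 + 1 = 7.5 inches.
7.5 inches × 2.54 = 19.05 cm.
24/10 = 2.4 sts per cm; 19.05 × 2.4 = 45.72 sts.
Nearest multiple of 8 → 48.
5.5 inches = 13.97 cm; × 3.1 = 43.31 → 43 rows.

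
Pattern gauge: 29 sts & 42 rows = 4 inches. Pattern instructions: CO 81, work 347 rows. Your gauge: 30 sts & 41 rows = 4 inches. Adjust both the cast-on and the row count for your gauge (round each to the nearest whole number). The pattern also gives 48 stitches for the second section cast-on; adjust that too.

Cast on 84 stitches; work 339 rows; second section cast-on 50 stitches.

Stitches: 81 × 30/29 = 83.79 → 84.
Rows: 347 × 41/42 = 338.74 → 339.
second section cast-on: 48 × 30/29 = 49.66 → 50.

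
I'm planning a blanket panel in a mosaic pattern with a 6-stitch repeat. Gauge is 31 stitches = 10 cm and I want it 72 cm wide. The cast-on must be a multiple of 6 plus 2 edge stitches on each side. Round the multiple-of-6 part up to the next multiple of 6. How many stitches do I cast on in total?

Cast on 226 stitches.

31 / 10 = 3.1 sts per cm.
72 × 3.1 = 223.20 sts.
Less 4 edge sts → 219.20 for the repeat.
Next multiple of 6: 222.
Add back 4 edge sts → 226.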